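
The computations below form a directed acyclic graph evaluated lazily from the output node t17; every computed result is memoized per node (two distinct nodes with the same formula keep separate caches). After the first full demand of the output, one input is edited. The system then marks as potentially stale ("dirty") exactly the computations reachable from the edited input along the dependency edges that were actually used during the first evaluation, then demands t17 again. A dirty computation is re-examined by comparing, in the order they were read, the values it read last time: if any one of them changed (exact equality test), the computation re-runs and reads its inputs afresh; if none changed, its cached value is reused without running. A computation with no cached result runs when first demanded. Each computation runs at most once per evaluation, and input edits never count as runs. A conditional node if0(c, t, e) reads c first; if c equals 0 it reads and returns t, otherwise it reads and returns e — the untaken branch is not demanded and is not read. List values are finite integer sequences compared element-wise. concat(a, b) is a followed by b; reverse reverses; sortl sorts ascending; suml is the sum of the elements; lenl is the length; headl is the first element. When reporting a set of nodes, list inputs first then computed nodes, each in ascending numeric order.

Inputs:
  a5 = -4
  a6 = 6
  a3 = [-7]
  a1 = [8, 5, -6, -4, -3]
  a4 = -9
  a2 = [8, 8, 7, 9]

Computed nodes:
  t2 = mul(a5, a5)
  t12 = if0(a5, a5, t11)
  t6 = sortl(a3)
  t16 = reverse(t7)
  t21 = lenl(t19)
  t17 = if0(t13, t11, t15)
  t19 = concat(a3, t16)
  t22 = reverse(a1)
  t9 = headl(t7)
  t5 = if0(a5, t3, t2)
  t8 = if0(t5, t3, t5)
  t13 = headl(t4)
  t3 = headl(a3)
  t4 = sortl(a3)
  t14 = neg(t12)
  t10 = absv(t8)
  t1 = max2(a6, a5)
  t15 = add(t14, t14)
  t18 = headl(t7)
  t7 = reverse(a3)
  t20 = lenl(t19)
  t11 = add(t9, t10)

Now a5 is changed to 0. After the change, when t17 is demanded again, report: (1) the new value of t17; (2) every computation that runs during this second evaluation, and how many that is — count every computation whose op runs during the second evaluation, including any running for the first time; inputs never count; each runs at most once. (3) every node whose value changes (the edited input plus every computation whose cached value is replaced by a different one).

First demand of the output computes:
  t2 = mul(-4, -4) = 16
  t4 = sortl([-7]) = [-7]
  t5 = if0(a5=-4 -> else branch t2) = 16
  t7 = reverse([-7]) = [-7]
  t8 = if0(t5=16 -> else branch t5) = 16
  t9 = headl([-7]) = -7
  t10 = absv(16) = 16
  t11 = add(-7, 16) = 9
  t12 = if0(a5=-4 -> else branch t11) = 9
  t13 = headl([-7]) = -7
  t14 = neg(9) = -9
  t15 = add(-9, -9) = -18
  t17 = if0(t13=-7 -> else branch t15) = -18

After the edit, cleaning proceeds:
  t2: stays stale; no demand reaches it after the flip.
  t5: stays stale; no demand reaches it after the flip.
  t8: stays stale; no demand reaches it after the flip.
  t10: stays stale; no demand reaches it after the flip.
  t11: stays stale; no demand reaches it after the flip.
  t12: a read changed (a5 -4->0) — executes, giving 0.
  t14: a read changed (t12 9->0) — executes, giving 0.
  t15: a read changed (t14 -9->0; t14 -9->0) — executes, giving 0.
  t17: a read changed (t15 -18->0) — executes, giving 0.

Note the branch switch — demand abandons t2, t5, t8, t10, t11, which are never re-examined.

Demanding t17 again yields 0.
4 computations run: t12, t14, t15, t17.
The nodes whose values change: a5, t12, t14, t15, t17.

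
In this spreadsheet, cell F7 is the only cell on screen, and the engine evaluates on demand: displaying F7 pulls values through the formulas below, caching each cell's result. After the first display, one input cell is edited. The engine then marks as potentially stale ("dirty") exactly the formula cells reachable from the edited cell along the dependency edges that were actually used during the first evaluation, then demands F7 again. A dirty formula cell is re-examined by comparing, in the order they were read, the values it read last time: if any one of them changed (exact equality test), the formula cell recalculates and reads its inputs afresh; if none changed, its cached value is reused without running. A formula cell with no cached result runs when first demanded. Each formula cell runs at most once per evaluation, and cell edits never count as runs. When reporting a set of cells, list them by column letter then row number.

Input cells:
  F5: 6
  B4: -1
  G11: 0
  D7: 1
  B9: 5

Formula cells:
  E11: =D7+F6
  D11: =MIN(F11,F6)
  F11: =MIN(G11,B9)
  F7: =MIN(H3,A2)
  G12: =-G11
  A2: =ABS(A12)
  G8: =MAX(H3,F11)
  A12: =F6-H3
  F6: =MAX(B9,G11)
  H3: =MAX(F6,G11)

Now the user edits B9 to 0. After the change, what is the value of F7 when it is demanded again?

Initial pass — values computed on the first demand:
  F6 = MAX(5, 0) = 5
  H3 = MAX(5, 0) = 5
  A12 = 5 - 5 = 0
  A2 = ABS(0) = 0
  F7 = MIN(5, 0) = 0

Second demand — change propagation:
  F6: re-runs because B9 5->0; new result 0.
  H3: re-runs because F6 5->0; new result 0.
  A12: re-runs because F6 5->0; H3 5->0; new result 0 (unchanged).
  A2: re-examined; everything it read last time is the same (A12 unchanged) — cache 0 kept, no run.
  F7: re-runs because H3 5->0; new result 0 (unchanged).

The important point: at A2 every value read last time is unchanged, so the dirty flag clears without a run.

F7 now evaluates to 0.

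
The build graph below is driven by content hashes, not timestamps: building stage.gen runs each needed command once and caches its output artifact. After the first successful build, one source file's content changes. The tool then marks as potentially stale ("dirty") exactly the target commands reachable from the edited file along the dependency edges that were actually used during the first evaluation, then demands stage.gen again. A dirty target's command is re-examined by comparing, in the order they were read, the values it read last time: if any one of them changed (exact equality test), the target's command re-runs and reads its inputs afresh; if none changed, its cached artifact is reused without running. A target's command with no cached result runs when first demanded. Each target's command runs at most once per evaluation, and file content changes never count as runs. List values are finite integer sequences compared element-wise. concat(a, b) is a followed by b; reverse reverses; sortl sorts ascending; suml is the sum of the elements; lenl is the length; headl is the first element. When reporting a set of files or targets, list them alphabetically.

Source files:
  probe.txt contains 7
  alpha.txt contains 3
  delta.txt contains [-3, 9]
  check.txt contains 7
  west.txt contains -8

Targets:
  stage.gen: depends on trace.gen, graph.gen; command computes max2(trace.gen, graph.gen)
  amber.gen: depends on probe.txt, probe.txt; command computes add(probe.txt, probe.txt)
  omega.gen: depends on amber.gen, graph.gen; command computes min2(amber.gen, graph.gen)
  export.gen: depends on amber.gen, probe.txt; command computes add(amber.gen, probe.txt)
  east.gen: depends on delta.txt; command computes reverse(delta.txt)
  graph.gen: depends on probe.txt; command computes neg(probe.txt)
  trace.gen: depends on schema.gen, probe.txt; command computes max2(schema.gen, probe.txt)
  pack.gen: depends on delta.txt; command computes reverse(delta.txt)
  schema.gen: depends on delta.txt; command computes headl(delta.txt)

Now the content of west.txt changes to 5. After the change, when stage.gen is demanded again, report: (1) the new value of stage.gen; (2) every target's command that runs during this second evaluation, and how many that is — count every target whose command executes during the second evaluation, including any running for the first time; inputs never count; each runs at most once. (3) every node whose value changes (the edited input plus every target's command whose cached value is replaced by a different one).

stage.gen now evaluates to 7.
Run set: none (0 run).
Changed values: west.txt.
The important point: nothing the output needs ever reads west.txt, so the edit is invisible to it.

Initial pass — values computed on the first demand:
  graph.gen = neg(7) = -7
  schema.gen = headl([-3, 9]) = -3
  trace.gen = max2(-3, 7) = 7
  stage.gen = max2(7, -7) = 7

Second demand — change propagation:
  no demanded computation ever read west.txt, so the edit dirties nothing and nothing runs.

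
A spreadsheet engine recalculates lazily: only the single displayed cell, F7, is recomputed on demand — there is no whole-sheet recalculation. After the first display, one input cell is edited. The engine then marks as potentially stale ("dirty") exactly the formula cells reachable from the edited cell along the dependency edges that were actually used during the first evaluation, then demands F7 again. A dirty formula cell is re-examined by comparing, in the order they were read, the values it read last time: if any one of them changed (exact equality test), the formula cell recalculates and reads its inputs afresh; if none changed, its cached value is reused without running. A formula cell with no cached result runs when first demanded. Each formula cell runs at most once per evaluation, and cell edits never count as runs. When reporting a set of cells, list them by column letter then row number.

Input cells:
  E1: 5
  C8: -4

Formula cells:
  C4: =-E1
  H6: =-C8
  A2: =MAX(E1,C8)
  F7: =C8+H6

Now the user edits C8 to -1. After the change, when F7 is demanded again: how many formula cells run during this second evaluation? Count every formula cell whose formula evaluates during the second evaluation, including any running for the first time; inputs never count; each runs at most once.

First evaluation (everything demanded from the output):
  H6 = -(-4) = 4
  F7 = -4 + 4 = 0

Propagation after the edit:
  H6: runs — C8 -4->-1; result 1.
  F7: runs — C8 -4->-1; H6 4->1; result 0 (same value as before).

Formula cells that run: F7, H6 — 2 in total.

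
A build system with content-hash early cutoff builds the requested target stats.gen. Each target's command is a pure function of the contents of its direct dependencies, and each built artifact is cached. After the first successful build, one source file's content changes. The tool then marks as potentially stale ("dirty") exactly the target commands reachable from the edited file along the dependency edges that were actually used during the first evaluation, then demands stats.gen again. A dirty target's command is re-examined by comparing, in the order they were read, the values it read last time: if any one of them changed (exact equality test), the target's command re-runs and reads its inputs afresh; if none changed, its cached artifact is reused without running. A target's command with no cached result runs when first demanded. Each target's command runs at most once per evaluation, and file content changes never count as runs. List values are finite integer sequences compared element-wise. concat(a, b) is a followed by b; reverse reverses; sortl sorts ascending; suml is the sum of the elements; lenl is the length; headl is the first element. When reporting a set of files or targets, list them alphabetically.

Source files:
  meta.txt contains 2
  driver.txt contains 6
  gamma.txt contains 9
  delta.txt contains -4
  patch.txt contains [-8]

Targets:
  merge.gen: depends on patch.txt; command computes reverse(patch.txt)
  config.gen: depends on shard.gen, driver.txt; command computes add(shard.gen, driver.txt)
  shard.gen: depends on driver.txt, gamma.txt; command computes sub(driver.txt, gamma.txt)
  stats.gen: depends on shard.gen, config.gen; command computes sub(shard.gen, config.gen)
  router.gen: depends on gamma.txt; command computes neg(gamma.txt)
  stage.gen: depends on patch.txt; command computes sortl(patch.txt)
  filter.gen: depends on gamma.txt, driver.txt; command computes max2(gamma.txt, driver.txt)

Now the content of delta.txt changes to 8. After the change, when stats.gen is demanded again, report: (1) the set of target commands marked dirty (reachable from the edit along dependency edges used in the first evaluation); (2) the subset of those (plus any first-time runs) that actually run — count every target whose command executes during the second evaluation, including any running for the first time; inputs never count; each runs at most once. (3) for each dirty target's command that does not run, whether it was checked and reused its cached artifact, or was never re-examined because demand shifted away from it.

First evaluation (everything demanded from the output):
  shard.gen = sub(6, 9) = -3
  config.gen = add(-3, 6) = 3
  stats.gen = sub(-3, 3) = -6

Propagation after the edit:
  delta.txt feeds no computation that the output demands — nothing is marked dirty and nothing runs.

Key observation: delta.txt is never demanded by the output, so the edit triggers no recomputation at all.

Marked dirty: none.
Target commands that run: none — 0 in total.
Every dirty target's command ran.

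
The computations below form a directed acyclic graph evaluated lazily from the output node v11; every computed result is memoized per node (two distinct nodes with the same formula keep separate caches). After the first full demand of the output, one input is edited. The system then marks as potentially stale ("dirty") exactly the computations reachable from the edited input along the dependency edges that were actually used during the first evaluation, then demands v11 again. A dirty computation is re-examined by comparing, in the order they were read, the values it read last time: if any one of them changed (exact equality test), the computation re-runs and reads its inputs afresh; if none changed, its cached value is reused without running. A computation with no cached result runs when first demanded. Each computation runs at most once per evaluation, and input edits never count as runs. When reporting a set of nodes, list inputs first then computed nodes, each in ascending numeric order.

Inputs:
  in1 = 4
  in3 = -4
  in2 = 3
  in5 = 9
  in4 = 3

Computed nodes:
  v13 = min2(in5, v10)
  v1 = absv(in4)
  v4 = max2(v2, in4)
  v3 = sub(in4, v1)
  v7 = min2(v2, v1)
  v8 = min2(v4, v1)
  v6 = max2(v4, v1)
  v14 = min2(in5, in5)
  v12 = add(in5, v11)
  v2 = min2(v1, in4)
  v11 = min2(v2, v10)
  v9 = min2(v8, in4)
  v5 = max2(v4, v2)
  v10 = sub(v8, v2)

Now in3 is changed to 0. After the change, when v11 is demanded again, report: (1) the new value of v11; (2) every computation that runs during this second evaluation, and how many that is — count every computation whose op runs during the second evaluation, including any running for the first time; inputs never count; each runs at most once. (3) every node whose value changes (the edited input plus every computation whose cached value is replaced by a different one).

Demanding v11 again yields 0.
0 computations run: none.
The nodes whose values change: in3.
Note the shortcut — nothing in the graph depends on in3 at all, so no recomputation happens.

First demand of the output computes:
  v1 = absv(3) = 3
  v2 = min2(3, 3) = 3
  v4 = max2(3, 3) = 3
  v8 = min2(3, 3) = 3
  v10 = sub(3, 3) = 0
  v11 = min2(3, 0) = 0

After the edit, cleaning proceeds:
  no node depends on in3 at all; the second demand re-runs nothing.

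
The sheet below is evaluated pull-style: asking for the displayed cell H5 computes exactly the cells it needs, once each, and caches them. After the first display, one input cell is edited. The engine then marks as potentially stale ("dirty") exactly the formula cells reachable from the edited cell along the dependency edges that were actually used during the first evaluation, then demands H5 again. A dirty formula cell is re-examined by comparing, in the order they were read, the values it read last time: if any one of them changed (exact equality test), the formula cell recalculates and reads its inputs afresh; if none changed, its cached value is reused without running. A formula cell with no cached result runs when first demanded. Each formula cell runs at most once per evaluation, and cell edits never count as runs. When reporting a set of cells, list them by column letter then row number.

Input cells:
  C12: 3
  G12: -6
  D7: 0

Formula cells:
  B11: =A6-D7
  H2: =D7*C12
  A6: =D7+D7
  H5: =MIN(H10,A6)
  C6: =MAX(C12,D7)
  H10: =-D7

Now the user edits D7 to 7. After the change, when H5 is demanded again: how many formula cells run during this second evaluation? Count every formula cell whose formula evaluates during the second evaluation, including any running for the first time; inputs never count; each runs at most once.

First demand of the output computes:
  A6 = 0 + 0 = 0
  H10 = -(0) = 0
  H5 = MIN(0, 0) = 0

After the edit, cleaning proceeds:
  A6: a read changed (D7 0->7; D7 0->7) — executes, giving 14.
  H10: a read changed (D7 0->7) — executes, giving -7.
  H5: a read changed (H10 0->-7; A6 0->14) — executes, giving -7.

3 formula cells run: A6, H5, H10.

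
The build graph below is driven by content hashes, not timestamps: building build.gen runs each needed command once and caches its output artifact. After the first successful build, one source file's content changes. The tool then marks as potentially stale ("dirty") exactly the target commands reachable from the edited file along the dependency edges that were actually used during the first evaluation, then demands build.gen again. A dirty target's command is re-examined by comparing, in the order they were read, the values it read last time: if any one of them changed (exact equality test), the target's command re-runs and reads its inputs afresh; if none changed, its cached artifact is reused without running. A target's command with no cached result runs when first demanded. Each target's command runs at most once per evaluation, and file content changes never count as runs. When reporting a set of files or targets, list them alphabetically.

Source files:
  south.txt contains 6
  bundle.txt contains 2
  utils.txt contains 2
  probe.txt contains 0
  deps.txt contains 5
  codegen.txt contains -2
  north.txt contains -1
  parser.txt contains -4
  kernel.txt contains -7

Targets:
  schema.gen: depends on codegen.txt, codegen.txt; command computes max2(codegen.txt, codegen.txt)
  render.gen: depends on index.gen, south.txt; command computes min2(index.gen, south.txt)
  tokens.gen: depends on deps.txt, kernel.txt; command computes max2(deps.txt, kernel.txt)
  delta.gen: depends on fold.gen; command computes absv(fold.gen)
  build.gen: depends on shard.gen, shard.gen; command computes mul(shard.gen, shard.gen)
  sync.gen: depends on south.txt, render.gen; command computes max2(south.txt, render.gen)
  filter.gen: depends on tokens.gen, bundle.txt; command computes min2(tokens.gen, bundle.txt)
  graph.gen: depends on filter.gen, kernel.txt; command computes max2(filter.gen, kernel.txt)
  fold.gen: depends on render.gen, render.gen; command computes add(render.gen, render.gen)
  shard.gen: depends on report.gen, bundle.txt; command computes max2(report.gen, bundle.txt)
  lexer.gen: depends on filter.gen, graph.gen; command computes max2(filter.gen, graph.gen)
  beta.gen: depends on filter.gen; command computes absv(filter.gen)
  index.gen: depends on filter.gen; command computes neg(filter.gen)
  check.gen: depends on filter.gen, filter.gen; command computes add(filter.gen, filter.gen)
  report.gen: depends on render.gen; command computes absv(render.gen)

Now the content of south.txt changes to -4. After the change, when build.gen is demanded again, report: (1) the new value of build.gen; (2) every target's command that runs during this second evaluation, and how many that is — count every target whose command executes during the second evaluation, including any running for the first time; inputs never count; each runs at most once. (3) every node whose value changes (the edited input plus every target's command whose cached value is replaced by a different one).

Initial pass — values computed on the first demand:
  tokens.gen = max2(5, -7) = 5
  filter.gen = min2(5, 2) = 2
  index.gen = neg(2) = -2
  render.gen = min2(-2, 6) = -2
  report.gen = absv(-2) = 2
  shard.gen = max2(2, 2) = 2
  build.gen = mul(2, 2) = 4

Second demand — change propagation:
  render.gen: re-runs because south.txt 6->-4; new result -4.
  report.gen: re-runs because render.gen -2->-4; new result 4.
  shard.gen: re-runs because report.gen 2->4; new result 4.
  build.gen: re-runs because shard.gen 2->4; shard.gen 2->4; new result 16.

build.gen now evaluates to 16.
Run set: build.gen, render.gen, report.gen, shard.gen (4 run).
Changed values: build.gen, render.gen, report.gen, shard.gen, south.txt.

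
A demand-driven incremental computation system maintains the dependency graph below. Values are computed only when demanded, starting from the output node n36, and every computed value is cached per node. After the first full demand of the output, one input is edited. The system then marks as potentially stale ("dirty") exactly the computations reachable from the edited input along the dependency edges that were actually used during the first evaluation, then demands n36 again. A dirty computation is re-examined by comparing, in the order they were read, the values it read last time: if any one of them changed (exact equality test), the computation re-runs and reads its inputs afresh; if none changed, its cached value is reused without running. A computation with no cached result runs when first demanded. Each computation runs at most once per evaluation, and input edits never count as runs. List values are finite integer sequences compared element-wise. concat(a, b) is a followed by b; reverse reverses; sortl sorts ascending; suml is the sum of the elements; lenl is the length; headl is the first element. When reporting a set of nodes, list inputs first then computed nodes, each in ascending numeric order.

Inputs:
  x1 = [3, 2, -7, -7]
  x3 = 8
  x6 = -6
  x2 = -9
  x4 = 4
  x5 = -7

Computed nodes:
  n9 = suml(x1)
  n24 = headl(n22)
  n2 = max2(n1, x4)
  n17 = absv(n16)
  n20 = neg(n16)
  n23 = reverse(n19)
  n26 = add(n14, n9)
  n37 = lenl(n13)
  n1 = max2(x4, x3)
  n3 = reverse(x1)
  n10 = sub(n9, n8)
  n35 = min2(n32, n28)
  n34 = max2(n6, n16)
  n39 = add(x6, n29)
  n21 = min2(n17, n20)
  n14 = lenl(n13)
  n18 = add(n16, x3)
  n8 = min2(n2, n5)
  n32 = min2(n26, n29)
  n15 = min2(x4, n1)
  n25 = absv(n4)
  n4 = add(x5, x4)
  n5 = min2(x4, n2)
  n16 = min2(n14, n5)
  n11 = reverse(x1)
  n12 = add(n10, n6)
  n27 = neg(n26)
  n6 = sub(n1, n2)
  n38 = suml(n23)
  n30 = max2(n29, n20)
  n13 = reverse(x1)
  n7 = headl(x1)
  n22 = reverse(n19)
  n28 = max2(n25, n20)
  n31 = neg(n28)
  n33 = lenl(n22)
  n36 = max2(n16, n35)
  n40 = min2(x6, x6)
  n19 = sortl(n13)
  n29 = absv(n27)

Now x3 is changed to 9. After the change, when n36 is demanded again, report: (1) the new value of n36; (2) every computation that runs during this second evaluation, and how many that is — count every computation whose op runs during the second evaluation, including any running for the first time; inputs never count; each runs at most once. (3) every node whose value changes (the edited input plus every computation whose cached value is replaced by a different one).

First evaluation (everything demanded from the output):
  n1 = max2(4, 8) = 8
  n2 = max2(8, 4) = 8
  n4 = add(-7, 4) = -3
  n5 = min2(4, 8) = 4
  n9 = suml([3, 2, -7, -7]) = -9
  n13 = reverse([3, 2, -7, -7]) = [-7, -7, 2, 3]
  n14 = lenl([-7, -7, 2, 3]) = 4
  n16 = min2(4, 4) = 4
  n20 = neg(4) = -4
  n25 = absv(-3) = 3
  n26 = add(4, -9) = -5
  n27 = neg(-5) = 5
  n28 = max2(3, -4) = 3
  n29 = absv(5) = 5
  n32 = min2(-5, 5) = -5
  n35 = min2(-5, 3) = -5
  n36 = max2(4, -5) = 4

Propagation after the edit:
  n1: runs — x3 8->9; result 9.
  n2: runs — n1 8->9; result 9.
  n5: runs — n2 8->9; result 4 (same value as before).
  n16: checked — values it read are unchanged (n14 unchanged, n5 unchanged); reused cached 4 without running.
  n20: checked — values it read are unchanged (n16 unchanged); reused cached -4 without running.
  n28: checked — values it read are unchanged (n25 unchanged, n20 unchanged); reused cached 3 without running.
  n35: checked — values it read are unchanged (n32 unchanged, n28 unchanged); reused cached -5 without running.
  n36: checked — values it read are unchanged (n16 unchanged, n35 unchanged); reused cached 4 without running.

Key observation: the change is absorbed at n5 — it re-runs but produces the same value, and the output's value is unchanged.

New value of n36: 4.
Computations that run: n1, n2, n5 — 3 in total.
Values that change: x3, n1, n2.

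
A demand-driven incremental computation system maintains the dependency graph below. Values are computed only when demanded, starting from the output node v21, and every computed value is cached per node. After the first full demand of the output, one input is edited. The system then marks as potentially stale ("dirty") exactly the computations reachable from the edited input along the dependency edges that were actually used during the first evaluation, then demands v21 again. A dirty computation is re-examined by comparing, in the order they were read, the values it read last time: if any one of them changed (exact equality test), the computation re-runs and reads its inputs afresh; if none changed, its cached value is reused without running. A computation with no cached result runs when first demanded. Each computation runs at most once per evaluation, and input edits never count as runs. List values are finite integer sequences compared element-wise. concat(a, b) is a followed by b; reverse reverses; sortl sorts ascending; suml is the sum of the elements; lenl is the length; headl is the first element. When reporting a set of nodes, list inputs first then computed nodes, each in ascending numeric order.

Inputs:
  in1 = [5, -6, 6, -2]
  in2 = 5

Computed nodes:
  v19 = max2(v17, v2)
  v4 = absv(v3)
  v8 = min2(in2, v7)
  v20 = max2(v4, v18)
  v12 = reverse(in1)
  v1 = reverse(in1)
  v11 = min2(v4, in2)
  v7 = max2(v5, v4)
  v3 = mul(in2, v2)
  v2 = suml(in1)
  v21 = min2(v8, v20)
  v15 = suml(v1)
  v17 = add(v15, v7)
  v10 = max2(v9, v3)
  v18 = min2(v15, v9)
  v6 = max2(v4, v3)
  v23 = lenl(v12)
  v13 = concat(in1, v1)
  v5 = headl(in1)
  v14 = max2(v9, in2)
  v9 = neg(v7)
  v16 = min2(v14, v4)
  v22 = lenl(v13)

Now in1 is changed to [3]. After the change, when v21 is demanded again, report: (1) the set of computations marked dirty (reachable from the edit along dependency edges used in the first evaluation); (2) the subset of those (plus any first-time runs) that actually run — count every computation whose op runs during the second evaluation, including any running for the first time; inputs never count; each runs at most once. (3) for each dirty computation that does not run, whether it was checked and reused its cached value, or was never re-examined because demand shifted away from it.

Marked dirty: v1, v2, v3, v4, v5, v7, v8, v9, v15, v18, v20, v21.
Computations that run: v1, v2, v5, v7, v15 — 5 in total.
Checked but reused from cache: v3, v4, v8, v9, v18, v20, v21.
Key observation: the cutoff stops propagation at v3 — its inputs' values are unchanged, so it reuses its cache.

First evaluation (everything demanded from the output):
  v1 = reverse([5, -6, 6, -2]) = [-2, 6, -6, 5]
  v2 = suml([5, -6, 6, -2]) = 3
  v3 = mul(5, 3) = 15
  v4 = absv(15) = 15
  v5 = headl([5, -6, 6, -2]) = 5
  v7 = max2(5, 15) = 15
  v8 = min2(5, 15) = 5
  v9 = neg(15) = -15
  v15 = suml([-2, 6, -6, 5]) = 3
  v18 = min2(3, -15) = -15
  v20 = max2(15, -15) = 15
  v21 = min2(5, 15) = 5

Propagation after the edit:
  v1: runs — in1 [5, -6, 6, -2]->[3]; result [3].
  v2: runs — in1 [5, -6, 6, -2]->[3]; result 3 (same value as before).
  v3: checked — values it read are unchanged (in2 unchanged, v2 unchanged); reused cached 15 without running.
  v4: checked — values it read are unchanged (v3 unchanged); reused cached 15 without running.
  v5: runs — in1 [5, -6, 6, -2]->[3]; result 3.
  v7: runs — v5 5->3; result 15 (same value as before).
  v8: checked — values it read are unchanged (in2 unchanged, v7 unchanged); reused cached 5 without running.
  v9: checked — values it read are unchanged (v7 unchanged); reused cached -15 without running.
  v15: runs — v1 [-2, 6, -6, 5]->[3]; result 3 (same value as before).
  v18: checked — values it read are unchanged (v15 unchanged, v9 unchanged); reused cached -15 without running.
  v20: checked — values it read are unchanged (v4 unchanged, v18 unchanged); reused cached 15 without running.
  v21: checked — values it read are unchanged (v8 unchanged, v20 unchanged); reused cached 5 without running.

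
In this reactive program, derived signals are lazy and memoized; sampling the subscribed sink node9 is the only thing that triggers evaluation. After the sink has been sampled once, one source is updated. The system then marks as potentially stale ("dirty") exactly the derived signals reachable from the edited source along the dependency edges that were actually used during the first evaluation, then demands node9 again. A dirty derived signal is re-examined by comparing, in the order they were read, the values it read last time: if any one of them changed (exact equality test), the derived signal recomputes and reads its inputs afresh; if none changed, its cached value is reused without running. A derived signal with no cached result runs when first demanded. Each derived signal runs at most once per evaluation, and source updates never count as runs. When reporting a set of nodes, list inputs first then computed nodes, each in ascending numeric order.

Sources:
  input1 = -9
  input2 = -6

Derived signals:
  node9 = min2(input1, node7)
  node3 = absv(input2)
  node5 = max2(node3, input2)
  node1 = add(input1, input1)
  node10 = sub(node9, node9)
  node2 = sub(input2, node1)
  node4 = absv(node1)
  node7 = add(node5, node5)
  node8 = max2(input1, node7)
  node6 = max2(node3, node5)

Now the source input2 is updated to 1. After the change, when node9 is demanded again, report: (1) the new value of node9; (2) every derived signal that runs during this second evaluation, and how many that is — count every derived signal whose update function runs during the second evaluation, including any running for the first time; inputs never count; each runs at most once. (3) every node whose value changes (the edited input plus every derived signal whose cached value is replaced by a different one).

Demanding node9 again yields -9.
4 derived signals run: node3, node5, node7, node9.
The nodes whose values change: input2, node3, node5, node7.

First demand of the output computes:
  node3 = absv(-6) = 6
  node5 = max2(6, -6) = 6
  node7 = add(6, 6) = 12
  node9 = min2(-9, 12) = -9

After the edit, cleaning proceeds:
  node3: a read changed (input2 -6->1) — executes, giving 1.
  node5: a read changed (node3 6->1; input2 -6->1) — executes, giving 1.
  node7: a read changed (node5 6->1; node5 6->1) — executes, giving 2.
  node9: a read changed (node7 12->2) — executes, giving -9 — identical to its old value.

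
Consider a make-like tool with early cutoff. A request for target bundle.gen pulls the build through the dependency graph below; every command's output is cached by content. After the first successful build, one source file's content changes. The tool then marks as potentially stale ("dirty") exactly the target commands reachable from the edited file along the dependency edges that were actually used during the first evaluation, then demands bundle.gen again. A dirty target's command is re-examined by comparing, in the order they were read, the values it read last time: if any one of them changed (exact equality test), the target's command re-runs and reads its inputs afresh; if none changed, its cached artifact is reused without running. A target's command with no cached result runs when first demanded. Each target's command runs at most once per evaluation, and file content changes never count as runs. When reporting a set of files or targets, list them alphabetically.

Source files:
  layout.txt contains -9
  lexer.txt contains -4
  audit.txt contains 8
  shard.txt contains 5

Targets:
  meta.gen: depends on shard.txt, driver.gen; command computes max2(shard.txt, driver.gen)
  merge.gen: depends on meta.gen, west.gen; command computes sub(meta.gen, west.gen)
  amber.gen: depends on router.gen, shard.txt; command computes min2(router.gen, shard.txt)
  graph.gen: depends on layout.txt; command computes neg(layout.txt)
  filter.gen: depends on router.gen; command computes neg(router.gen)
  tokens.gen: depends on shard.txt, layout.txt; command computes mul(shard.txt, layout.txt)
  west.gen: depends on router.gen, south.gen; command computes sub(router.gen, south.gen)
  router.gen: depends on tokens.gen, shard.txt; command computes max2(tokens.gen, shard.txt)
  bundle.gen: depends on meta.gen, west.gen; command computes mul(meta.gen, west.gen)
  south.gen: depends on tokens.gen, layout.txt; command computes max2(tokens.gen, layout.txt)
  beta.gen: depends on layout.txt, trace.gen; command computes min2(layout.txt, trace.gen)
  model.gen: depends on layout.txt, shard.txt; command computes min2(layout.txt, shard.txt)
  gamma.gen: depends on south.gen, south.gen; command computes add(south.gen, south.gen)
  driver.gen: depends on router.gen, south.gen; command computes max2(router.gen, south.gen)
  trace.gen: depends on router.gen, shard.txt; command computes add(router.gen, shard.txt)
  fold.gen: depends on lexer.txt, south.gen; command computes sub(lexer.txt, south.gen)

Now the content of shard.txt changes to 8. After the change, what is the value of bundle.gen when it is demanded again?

First demand of the output computes:
  tokens.gen = mul(5, -9) = -45
  router.gen = max2(-45, 5) = 5
  south.gen = max2(-45, -9) = -9
  driver.gen = max2(5, -9) = 5
  meta.gen = max2(5, 5) = 5
  west.gen = sub(5, -9) = 14
  bundle.gen = mul(5, 14) = 70

After the edit, cleaning proceeds:
  tokens.gen: a read changed (shard.txt 5->8) — executes, giving -72.
  router.gen: a read changed (tokens.gen -45->-72; shard.txt 5->8) — executes, giving 8.
  south.gen: a read changed (tokens.gen -45->-72) — executes, giving -9 — identical to its old value.
  driver.gen: a read changed (router.gen 5->8) — executes, giving 8.
  meta.gen: a read changed (shard.txt 5->8; driver.gen 5->8) — executes, giving 8.
  west.gen: a read changed (router.gen 5->8) — executes, giving 17.
  bundle.gen: a read changed (meta.gen 5->8; west.gen 14->17) — executes, giving 136.

Demanding bundle.gen again yields 136.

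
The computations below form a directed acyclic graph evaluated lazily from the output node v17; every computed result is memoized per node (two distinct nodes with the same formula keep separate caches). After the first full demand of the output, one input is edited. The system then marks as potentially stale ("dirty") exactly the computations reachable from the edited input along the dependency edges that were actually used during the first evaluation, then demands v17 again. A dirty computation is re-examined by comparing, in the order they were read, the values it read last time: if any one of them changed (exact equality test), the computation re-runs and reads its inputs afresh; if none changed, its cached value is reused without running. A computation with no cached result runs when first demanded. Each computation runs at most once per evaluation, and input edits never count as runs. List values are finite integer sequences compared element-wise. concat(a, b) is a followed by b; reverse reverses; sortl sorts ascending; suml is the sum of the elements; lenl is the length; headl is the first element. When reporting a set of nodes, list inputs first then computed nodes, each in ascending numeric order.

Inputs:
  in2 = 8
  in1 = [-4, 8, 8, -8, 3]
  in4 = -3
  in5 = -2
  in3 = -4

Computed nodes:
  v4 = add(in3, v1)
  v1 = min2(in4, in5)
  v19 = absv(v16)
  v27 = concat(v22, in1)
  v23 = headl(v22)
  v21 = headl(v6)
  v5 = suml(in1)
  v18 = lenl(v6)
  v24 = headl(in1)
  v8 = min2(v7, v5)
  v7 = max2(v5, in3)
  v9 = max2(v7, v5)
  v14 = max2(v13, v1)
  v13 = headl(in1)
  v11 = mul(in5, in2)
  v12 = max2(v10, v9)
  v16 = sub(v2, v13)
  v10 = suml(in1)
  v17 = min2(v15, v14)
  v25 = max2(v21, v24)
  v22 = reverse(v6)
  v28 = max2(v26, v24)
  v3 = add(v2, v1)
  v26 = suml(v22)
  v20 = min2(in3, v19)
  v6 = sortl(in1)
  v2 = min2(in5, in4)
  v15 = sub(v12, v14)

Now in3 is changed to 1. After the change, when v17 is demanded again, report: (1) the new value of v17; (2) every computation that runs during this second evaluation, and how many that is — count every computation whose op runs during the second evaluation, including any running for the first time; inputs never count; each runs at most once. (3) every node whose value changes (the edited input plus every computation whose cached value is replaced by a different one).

Demanding v17 again yields -3.
1 computations run: v7.
The nodes whose values change: in3.
Note the absorption at v7: it re-runs yet its value is the same, leaving the output's value untouched.

First demand of the output computes:
  v1 = min2(-3, -2) = -3
  v5 = suml([-4, 8, 8, -8, 3]) = 7
  v7 = max2(7, -4) = 7
  v9 = max2(7, 7) = 7
  v10 = suml([-4, 8, 8, -8, 3]) = 7
  v12 = max2(7, 7) = 7
  v13 = headl([-4, 8, 8, -8, 3]) = -4
  v14 = max2(-4, -3) = -3
  v15 = sub(7, -3) = 10
  v17 = min2(10, -3) = -3

After the edit, cleaning proceeds:
  v7: a read changed (in3 -4->1) — executes, giving 7 — identical to its old value.
  v9: dirty, but its reads are unchanged (v7 unchanged, v5 unchanged); cached 7 stands.
  v12: dirty, but its reads are unchanged (v10 unchanged, v9 unchanged); cached 7 stands.
  v15: dirty, but its reads are unchanged (v12 unchanged, v14 unchanged); cached 10 stands.
  v17: dirty, but its reads are unchanged (v15 unchanged, v14 unchanged); cached -3 stands.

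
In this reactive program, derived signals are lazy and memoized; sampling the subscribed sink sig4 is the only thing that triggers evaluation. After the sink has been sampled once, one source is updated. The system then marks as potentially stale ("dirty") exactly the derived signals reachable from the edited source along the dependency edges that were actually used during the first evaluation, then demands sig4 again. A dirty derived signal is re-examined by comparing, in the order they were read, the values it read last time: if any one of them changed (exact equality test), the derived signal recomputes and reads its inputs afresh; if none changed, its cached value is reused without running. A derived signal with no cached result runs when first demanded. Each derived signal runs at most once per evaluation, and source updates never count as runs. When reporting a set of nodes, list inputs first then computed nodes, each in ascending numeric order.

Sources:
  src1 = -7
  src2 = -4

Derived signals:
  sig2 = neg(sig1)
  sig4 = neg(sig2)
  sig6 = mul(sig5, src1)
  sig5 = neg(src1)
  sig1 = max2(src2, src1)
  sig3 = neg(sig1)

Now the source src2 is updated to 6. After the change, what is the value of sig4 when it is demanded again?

Demanding sig4 again yields 6.

First demand of the output computes:
  sig1 = max2(-4, -7) = -4
  sig2 = neg(-4) = 4
  sig4 = neg(4) = -4

After the edit, cleaning proceeds:
  sig1: a read changed (src2 -4->6) — executes, giving 6.
  sig2: a read changed (sig1 -4->6) — executes, giving -6.
  sig4: a read changed (sig2 4->-6) — executes, giving 6.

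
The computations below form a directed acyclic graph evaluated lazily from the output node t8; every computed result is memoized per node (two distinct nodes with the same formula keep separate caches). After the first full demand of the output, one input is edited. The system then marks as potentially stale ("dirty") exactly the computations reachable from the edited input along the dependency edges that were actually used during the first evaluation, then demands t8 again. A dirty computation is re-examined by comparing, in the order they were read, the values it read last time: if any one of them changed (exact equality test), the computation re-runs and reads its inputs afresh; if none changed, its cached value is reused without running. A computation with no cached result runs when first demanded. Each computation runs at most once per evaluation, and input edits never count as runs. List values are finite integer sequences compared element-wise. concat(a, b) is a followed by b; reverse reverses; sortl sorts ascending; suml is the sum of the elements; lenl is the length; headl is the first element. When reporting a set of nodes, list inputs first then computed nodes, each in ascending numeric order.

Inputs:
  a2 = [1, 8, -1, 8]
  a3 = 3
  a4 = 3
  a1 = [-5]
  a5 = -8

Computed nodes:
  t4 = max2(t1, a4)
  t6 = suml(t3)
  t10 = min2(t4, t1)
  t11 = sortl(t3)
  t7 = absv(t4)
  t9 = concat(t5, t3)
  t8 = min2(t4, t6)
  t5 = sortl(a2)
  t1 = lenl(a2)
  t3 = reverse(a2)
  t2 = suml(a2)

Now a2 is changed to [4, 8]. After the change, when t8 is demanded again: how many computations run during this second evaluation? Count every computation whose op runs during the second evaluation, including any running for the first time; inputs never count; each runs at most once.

5 computations run: t1, t3, t4, t6, t8.

First demand of the output computes:
  t1 = lenl([1, 8, -1, 8]) = 4
  t3 = reverse([1, 8, -1, 8]) = [8, -1, 8, 1]
  t4 = max2(4, 3) = 4
  t6 = suml([8, -1, 8, 1]) = 16
  t8 = min2(4, 16) = 4

After the edit, cleaning proceeds:
  t1: a read changed (a2 [1, 8, -1, 8]->[4, 8]) — executes, giving 2.
  t3: a read changed (a2 [1, 8, -1, 8]->[4, 8]) — executes, giving [8, 4].
  t4: a read changed (t1 4->2) — executes, giving 3.
  t6: a read changed (t3 [8, -1, 8, 1]->[8, 4]) — executes, giving 12.
  t8: a read changed (t4 4->3; t6 16->12) — executes, giving 3.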